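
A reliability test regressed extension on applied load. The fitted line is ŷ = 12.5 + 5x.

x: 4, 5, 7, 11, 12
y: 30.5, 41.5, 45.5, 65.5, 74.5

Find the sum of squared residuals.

SSE = 32

x=4: ŷ = 12.5 + 5·4 = 32.5; e = 30.5 − 32.5 = -2
x=5: ŷ = 12.5 + 5·5 = 37.5; e = 41.5 − 37.5 = 4
x=7: ŷ = 12.5 + 5·7 = 47.5; e = 45.5 − 47.5 = -2
x=11: ŷ = 12.5 + 5·11 = 67.5; e = 65.5 − 67.5 = -2
x=12: ŷ = 12.5 + 5·12 = 72.5; e = 74.5 − 72.5 = 2
SSE = 4 + 16 + 4 + 4 + 4 = 32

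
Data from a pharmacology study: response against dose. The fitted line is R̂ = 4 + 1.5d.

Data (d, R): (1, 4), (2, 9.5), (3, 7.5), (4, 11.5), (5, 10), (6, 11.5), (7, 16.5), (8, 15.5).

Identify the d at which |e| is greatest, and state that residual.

d=1: R̂ = 4 + 1.5·1 = 5.5; e = 4 − 5.5 = -1.5
d=2: R̂ = 4 + 1.5·2 = 7; e = 9.5 − 7 = 2.5
d=3: R̂ = 4 + 1.5·3 = 8.5; e = 7.5 − 8.5 = -1
d=4: R̂ = 4 + 1.5·4 = 10; e = 11.5 − 10 = 1.5
d=5: R̂ = 4 + 1.5·5 = 11.5; e = 10 − 11.5 = -1.5
d=6: R̂ = 4 + 1.5·6 = 13; e = 11.5 − 13 = -1.5
d=7: R̂ = 4 + 1.5·7 = 14.5; e = 16.5 − 14.5 = 2
d=8: R̂ = 4 + 1.5·8 = 16; e = 15.5 − 16 = -0.5
Largest |e| is 2.5 at d = 2, residual 2.5.

d = 2, e = 2.5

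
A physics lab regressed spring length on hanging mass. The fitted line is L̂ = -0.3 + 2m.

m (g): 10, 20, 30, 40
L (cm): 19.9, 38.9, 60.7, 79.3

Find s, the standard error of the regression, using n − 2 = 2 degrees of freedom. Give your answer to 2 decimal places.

s = 0.96

m=10: L̂ = -0.3 + 2·10 = 19.7; r = 19.9 − 19.7 = 0.2
m=20: L̂ = -0.3 + 2·20 = 39.7; r = 38.9 − 39.7 = -0.8
m=30: L̂ = -0.3 + 2·30 = 59.7; r = 60.7 − 59.7 = 1
m=40: L̂ = -0.3 + 2·40 = 79.7; r = 79.3 − 79.7 = -0.4
SSE = 0.04 + 0.64 + 1 + 0.16 = 1.84
s = √(1.84/2) = √0.92 ≈ 0.96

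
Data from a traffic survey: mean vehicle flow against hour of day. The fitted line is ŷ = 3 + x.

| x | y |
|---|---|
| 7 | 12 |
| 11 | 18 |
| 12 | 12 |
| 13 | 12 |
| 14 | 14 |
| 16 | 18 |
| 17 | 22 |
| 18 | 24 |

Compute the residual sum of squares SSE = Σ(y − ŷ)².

x=7: ŷ = 3 + 7 = 10; r = 12 − 10 = 2
x=11: ŷ = 3 + 11 = 14; r = 18 − 14 = 4
x=12: ŷ = 3 + 12 = 15; r = 12 − 15 = -3
x=13: ŷ = 3 + 13 = 16; r = 12 − 16 = -4
x=14: ŷ = 3 + 14 = 17; r = 14 − 17 = -3
x=16: ŷ = 3 + 16 = 19; r = 18 − 19 = -1
x=17: ŷ = 3 + 17 = 20; r = 22 − 20 = 2
x=18: ŷ = 3 + 18 = 21; r = 24 − 21 = 3
SSE = 4 + 16 + 9 + 16 + 9 + 1 + 4 + 9 = 68

SSE = 68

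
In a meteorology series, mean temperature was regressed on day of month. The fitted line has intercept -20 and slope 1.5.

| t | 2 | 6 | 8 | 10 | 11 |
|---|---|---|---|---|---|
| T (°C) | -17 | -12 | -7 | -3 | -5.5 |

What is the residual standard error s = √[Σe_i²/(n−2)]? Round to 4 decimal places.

s = 1.8257

t=2: ŷ = -20 + 1.5·2 = -17; e = -17 − (-17) = 0
t=6: ŷ = -20 + 1.5·6 = -11; e = -12 − (-11) = -1
t=8: ŷ = -20 + 1.5·8 = -8; e = -7 − (-8) = 1
t=10: ŷ = -20 + 1.5·10 = -5; e = -3 − (-5) = 2
t=11: ŷ = -20 + 1.5·11 = -3.5; e = -5.5 − (-3.5) = -2
SSE = 0 + 1 + 1 + 4 + 4 = 10
s = √(10/3) = √3.33333 ≈ 1.8257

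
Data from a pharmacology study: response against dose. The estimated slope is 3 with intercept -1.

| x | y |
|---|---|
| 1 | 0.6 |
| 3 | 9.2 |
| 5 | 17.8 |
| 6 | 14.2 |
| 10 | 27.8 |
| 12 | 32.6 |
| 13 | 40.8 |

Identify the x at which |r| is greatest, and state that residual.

x=1: ŷ = -1 + 3·1 = 2; r = 0.6 − 2 = -1.4
x=3: ŷ = -1 + 3·3 = 8; r = 9.2 − 8 = 1.2
x=5: ŷ = -1 + 3·5 = 14; r = 17.8 − 14 = 3.8
x=6: ŷ = -1 + 3·6 = 17; r = 14.2 − 17 = -2.8
x=10: ŷ = -1 + 3·10 = 29; r = 27.8 − 29 = -1.2
x=12: ŷ = -1 + 3·12 = 35; r = 32.6 − 35 = -2.4
x=13: ŷ = -1 + 3·13 = 38; r = 40.8 − 38 = 2.8
Largest |r| is 3.8 at x = 5, residual 3.8.

x = 5, r = 3.8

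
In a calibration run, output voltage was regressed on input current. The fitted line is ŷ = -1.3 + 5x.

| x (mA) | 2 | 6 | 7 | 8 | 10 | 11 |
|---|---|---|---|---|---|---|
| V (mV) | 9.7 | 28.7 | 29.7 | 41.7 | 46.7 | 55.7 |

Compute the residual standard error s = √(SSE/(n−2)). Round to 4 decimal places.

x=2: ŷ = -1.3 + 5·2 = 8.7; e = 9.7 − 8.7 = 1
x=6: ŷ = -1.3 + 5·6 = 28.7; e = 28.7 − 28.7 = 0
x=7: ŷ = -1.3 + 5·7 = 33.7; e = 29.7 − 33.7 = -4
x=8: ŷ = -1.3 + 5·8 = 38.7; e = 41.7 − 38.7 = 3
x=10: ŷ = -1.3 + 5·10 = 48.7; e = 46.7 − 48.7 = -2
x=11: ŷ = -1.3 + 5·11 = 53.7; e = 55.7 − 53.7 = 2
SSE = 1 + 0 + 16 + 9 + 4 + 4 = 34
s = √(34/4) = √8.5 ≈ 2.9155

s = 2.9155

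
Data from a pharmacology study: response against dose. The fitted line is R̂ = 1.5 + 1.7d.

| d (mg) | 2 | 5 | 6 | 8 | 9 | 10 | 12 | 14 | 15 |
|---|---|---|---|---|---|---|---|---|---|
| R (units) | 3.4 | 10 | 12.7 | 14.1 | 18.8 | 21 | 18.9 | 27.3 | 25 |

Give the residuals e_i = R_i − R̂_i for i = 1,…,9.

-1.5, 0, 1, -1, 2, 2.5, -3, 2, -2

d=2: R̂ = 1.5 + 1.7·2 = 4.9; e = 3.4 − 4.9 = -1.5
d=5: R̂ = 1.5 + 1.7·5 = 10; e = 10 − 10 = 0
d=6: R̂ = 1.5 + 1.7·6 = 11.7; e = 12.7 − 11.7 = 1
d=8: R̂ = 1.5 + 1.7·8 = 15.1; e = 14.1 − 15.1 = -1
d=9: R̂ = 1.5 + 1.7·9 = 16.8; e = 18.8 − 16.8 = 2
d=10: R̂ = 1.5 + 1.7·10 = 18.5; e = 21 − 18.5 = 2.5
d=12: R̂ = 1.5 + 1.7·12 = 21.9; e = 18.9 − 21.9 = -3
d=14: R̂ = 1.5 + 1.7·14 = 25.3; e = 27.3 − 25.3 = 2
d=15: R̂ = 1.5 + 1.7·15 = 27; e = 25 − 27 = -2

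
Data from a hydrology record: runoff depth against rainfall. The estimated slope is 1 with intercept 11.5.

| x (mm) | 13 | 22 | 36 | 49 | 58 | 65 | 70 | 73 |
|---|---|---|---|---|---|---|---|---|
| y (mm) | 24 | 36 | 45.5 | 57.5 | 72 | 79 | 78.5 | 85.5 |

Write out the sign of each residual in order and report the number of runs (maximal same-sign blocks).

6 runs

x=13: ŷ = 11.5 + 13 = 24.5; e = 24 − 24.5 = -0.5
x=22: ŷ = 11.5 + 22 = 33.5; e = 36 − 33.5 = 2.5
x=36: ŷ = 11.5 + 36 = 47.5; e = 45.5 − 47.5 = -2
x=49: ŷ = 11.5 + 49 = 60.5; e = 57.5 − 60.5 = -3
x=58: ŷ = 11.5 + 58 = 69.5; e = 72 − 69.5 = 2.5
x=65: ŷ = 11.5 + 65 = 76.5; e = 79 − 76.5 = 2.5
x=70: ŷ = 11.5 + 70 = 81.5; e = 78.5 − 81.5 = -3
x=73: ŷ = 11.5 + 73 = 84.5; e = 85.5 − 84.5 = 1
Signs: − + − − + + − +
Runs: −×1, +×1, −×2, +×2, −×1, +×1 → 6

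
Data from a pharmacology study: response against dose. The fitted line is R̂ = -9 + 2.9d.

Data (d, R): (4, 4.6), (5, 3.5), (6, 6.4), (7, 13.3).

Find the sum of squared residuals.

SSE = 16

d=4: R̂ = -9 + 2.9·4 = 2.6; e = 4.6 − 2.6 = 2
d=5: R̂ = -9 + 2.9·5 = 5.5; e = 3.5 − 5.5 = -2
d=6: R̂ = -9 + 2.9·6 = 8.4; e = 6.4 − 8.4 = -2
d=7: R̂ = -9 + 2.9·7 = 11.3; e = 13.3 − 11.3 = 2
SSE = 4 + 4 + 4 + 4 = 16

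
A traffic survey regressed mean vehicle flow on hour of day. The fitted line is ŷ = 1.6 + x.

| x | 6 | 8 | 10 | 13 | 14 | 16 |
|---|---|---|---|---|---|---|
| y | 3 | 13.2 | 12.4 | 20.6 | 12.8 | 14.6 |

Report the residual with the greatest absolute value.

x=6: ŷ = 1.6 + 6 = 7.6; e = 3 − 7.6 = -4.6
x=8: ŷ = 1.6 + 8 = 9.6; e = 13.2 − 9.6 = 3.6
x=10: ŷ = 1.6 + 10 = 11.6; e = 12.4 − 11.6 = 0.8
x=13: ŷ = 1.6 + 13 = 14.6; e = 20.6 − 14.6 = 6
x=14: ŷ = 1.6 + 14 = 15.6; e = 12.8 − 15.6 = -2.8
x=16: ŷ = 1.6 + 16 = 17.6; e = 14.6 − 17.6 = -3
Largest |e| is 6 at x = 13, residual 6.

e = 6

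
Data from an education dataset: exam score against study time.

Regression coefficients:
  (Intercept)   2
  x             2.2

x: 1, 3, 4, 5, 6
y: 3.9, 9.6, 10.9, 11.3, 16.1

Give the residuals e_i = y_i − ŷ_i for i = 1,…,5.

x=1: ŷ = 2 + 2.2·1 = 4.2; e = 3.9 − 4.2 = -0.3
x=3: ŷ = 2 + 2.2·3 = 8.6; e = 9.6 − 8.6 = 1
x=4: ŷ = 2 + 2.2·4 = 10.8; e = 10.9 − 10.8 = 0.1
x=5: ŷ = 2 + 2.2·5 = 13; e = 11.3 − 13 = -1.7
x=6: ŷ = 2 + 2.2·6 = 15.2; e = 16.1 − 15.2 = 0.9

-0.3, 1, 0.1, -1.7, 0.9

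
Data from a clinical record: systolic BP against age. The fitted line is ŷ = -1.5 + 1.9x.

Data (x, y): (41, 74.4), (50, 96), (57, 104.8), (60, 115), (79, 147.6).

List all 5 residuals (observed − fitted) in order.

x=41: ŷ = -1.5 + 1.9·41 = 76.4; e = 74.4 − 76.4 = -2
x=50: ŷ = -1.5 + 1.9·50 = 93.5; e = 96 − 93.5 = 2.5
x=57: ŷ = -1.5 + 1.9·57 = 106.8; e = 104.8 − 106.8 = -2
x=60: ŷ = -1.5 + 1.9·60 = 112.5; e = 115 − 112.5 = 2.5
x=79: ŷ = -1.5 + 1.9·79 = 148.6; e = 147.6 − 148.6 = -1

-2, 2.5, -2, 2.5, -1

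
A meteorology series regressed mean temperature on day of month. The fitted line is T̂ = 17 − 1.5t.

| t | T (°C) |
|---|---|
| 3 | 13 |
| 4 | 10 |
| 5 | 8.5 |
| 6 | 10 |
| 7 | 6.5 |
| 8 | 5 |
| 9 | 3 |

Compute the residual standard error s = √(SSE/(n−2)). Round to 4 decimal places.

t=3: T̂ = 17 − 1.5·3 = 12.5; r = 13 − 12.5 = 0.5
t=4: T̂ = 17 − 1.5·4 = 11; r = 10 − 11 = -1
t=5: T̂ = 17 − 1.5·5 = 9.5; r = 8.5 − 9.5 = -1
t=6: T̂ = 17 − 1.5·6 = 8; r = 10 − 8 = 2
t=7: T̂ = 17 − 1.5·7 = 6.5; r = 6.5 − 6.5 = 0
t=8: T̂ = 17 − 1.5·8 = 5; r = 5 − 5 = 0
t=9: T̂ = 17 − 1.5·9 = 3.5; r = 3 − 3.5 = -0.5
SSE = 0.25 + 1 + 1 + 4 + 0 + 0 + 0.25 = 6.5
s = √(6.5/5) = √1.3 ≈ 1.1402

s = 1.1402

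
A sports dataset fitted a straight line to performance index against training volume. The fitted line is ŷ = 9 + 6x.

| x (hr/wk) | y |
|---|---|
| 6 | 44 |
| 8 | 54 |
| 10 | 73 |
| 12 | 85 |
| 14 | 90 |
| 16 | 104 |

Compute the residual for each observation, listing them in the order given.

-1, -3, 4, 4, -3, -1

x=6: ŷ = 9 + 6·6 = 45; e = 44 − 45 = -1
x=8: ŷ = 9 + 6·8 = 57; e = 54 − 57 = -3
x=10: ŷ = 9 + 6·10 = 69; e = 73 − 69 = 4
x=12: ŷ = 9 + 6·12 = 81; e = 85 − 81 = 4
x=14: ŷ = 9 + 6·14 = 93; e = 90 − 93 = -3
x=16: ŷ = 9 + 6·16 = 105; e = 104 − 105 = -1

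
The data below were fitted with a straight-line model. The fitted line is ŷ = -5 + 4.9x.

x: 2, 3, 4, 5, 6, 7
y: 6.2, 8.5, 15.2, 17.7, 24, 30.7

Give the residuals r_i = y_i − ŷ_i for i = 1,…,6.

1.4, -1.2, 0.6, -1.8, -0.4, 1.4

x=2: ŷ = -5 + 4.9·2 = 4.8; r = 6.2 − 4.8 = 1.4
x=3: ŷ = -5 + 4.9·3 = 9.7; r = 8.5 − 9.7 = -1.2
x=4: ŷ = -5 + 4.9·4 = 14.6; r = 15.2 − 14.6 = 0.6
x=5: ŷ = -5 + 4.9·5 = 19.5; r = 17.7 − 19.5 = -1.8
x=6: ŷ = -5 + 4.9·6 = 24.4; r = 24 − 24.4 = -0.4
x=7: ŷ = -5 + 4.9·7 = 29.3; r = 30.7 − 29.3 = 1.4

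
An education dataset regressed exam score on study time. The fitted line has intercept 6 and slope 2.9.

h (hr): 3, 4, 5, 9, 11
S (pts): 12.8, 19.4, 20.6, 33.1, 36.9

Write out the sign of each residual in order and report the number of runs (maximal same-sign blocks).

3 runs

h=3: Ŝ = 6 + 2.9·3 = 14.7; r = 12.8 − 14.7 = -1.9
h=4: Ŝ = 6 + 2.9·4 = 17.6; r = 19.4 − 17.6 = 1.8
h=5: Ŝ = 6 + 2.9·5 = 20.5; r = 20.6 − 20.5 = 0.1
h=9: Ŝ = 6 + 2.9·9 = 32.1; r = 33.1 − 32.1 = 1
h=11: Ŝ = 6 + 2.9·11 = 37.9; r = 36.9 − 37.9 = -1
Signs: − + + + −
Runs: −×1, +×3, −×1 → 3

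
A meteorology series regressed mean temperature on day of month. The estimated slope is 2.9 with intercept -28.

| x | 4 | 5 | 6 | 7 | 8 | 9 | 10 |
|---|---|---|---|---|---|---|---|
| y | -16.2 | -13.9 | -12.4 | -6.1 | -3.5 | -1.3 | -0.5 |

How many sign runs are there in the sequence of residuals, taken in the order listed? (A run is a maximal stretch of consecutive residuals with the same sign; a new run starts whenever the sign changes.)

x=4: ŷ = -28 + 2.9·4 = -16.4; e = -16.2 − (-16.4) = 0.2
x=5: ŷ = -28 + 2.9·5 = -13.5; e = -13.9 − (-13.5) = -0.4
x=6: ŷ = -28 + 2.9·6 = -10.6; e = -12.4 − (-10.6) = -1.8
x=7: ŷ = -28 + 2.9·7 = -7.7; e = -6.1 − (-7.7) = 1.6
x=8: ŷ = -28 + 2.9·8 = -4.8; e = -3.5 − (-4.8) = 1.3
x=9: ŷ = -28 + 2.9·9 = -1.9; e = -1.3 − (-1.9) = 0.6
x=10: ŷ = -28 + 2.9·10 = 1; e = -0.5 − 1 = -1.5
Signs: + − − + + + −
Runs: +×1, −×2, +×3, −×1 → 4

4 runs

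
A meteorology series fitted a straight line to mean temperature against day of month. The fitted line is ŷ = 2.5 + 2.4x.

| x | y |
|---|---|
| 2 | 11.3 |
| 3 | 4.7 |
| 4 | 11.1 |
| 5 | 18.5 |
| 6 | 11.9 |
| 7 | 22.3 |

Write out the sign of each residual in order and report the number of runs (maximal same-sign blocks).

x=2: ŷ = 2.5 + 2.4·2 = 7.3; r = 11.3 − 7.3 = 4
x=3: ŷ = 2.5 + 2.4·3 = 9.7; r = 4.7 − 9.7 = -5
x=4: ŷ = 2.5 + 2.4·4 = 12.1; r = 11.1 − 12.1 = -1
x=5: ŷ = 2.5 + 2.4·5 = 14.5; r = 18.5 − 14.5 = 4
x=6: ŷ = 2.5 + 2.4·6 = 16.9; r = 11.9 − 16.9 = -5
x=7: ŷ = 2.5 + 2.4·7 = 19.3; r = 22.3 − 19.3 = 3
Signs: + − − + − +
Runs: +×1, −×2, +×1, −×1, +×1 → 5

5 runs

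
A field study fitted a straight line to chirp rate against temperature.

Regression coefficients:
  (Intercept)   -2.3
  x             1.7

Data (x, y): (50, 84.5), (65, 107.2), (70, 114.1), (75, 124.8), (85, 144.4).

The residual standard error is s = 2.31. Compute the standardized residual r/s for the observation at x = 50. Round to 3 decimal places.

ŷ = -2.3 + 1.7·50 = 82.7
r = 84.5 − 82.7 = 1.8
r/s = 1.8 / 2.31 = 0.779

0.779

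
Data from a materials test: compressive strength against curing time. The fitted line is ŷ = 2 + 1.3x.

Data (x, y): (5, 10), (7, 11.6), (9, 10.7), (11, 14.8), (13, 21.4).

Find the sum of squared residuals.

SSE = 20

x=5: ŷ = 2 + 1.3·5 = 8.5; r = 10 − 8.5 = 1.5
x=7: ŷ = 2 + 1.3·7 = 11.1; r = 11.6 − 11.1 = 0.5
x=9: ŷ = 2 + 1.3·9 = 13.7; r = 10.7 − 13.7 = -3
x=11: ŷ = 2 + 1.3·11 = 16.3; r = 14.8 − 16.3 = -1.5
x=13: ŷ = 2 + 1.3·13 = 18.9; r = 21.4 − 18.9 = 2.5
SSE = 2.25 + 0.25 + 9 + 2.25 + 6.25 = 20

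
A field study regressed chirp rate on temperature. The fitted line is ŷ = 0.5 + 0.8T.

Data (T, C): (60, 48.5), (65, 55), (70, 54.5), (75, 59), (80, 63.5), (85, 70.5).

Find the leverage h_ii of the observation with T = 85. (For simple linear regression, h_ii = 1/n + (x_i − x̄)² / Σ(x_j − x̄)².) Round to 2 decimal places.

T̄ = (60 + 65 + 70 + 75 + 80 + 85)/6 = 72.5
Σ(T − T̄)² = 156.25 + 56.25 + 6.25 + 6.25 + 56.25 + 156.25 = 437.5
h = 1/6 + (12.5)²/437.5 = 0.166667 + 0.357143 = 0.52

h = 0.52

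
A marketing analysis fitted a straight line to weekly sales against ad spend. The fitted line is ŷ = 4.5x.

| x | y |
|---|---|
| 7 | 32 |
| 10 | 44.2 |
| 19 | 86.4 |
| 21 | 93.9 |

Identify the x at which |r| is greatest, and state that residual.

x = 19, r = 0.9

x=7: ŷ = 4.5·7 = 31.5; r = 32 − 31.5 = 0.5
x=10: ŷ = 4.5·10 = 45; r = 44.2 − 45 = -0.8
x=19: ŷ = 4.5·19 = 85.5; r = 86.4 − 85.5 = 0.9
x=21: ŷ = 4.5·21 = 94.5; r = 93.9 − 94.5 = -0.6
Largest |r| is 0.9 at x = 19, residual 0.9.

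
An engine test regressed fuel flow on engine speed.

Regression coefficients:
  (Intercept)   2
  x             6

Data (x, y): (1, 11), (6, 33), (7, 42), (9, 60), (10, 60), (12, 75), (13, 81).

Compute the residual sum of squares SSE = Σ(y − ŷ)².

x=1: ŷ = 2 + 6·1 = 8; e = 11 − 8 = 3
x=6: ŷ = 2 + 6·6 = 38; e = 33 − 38 = -5
x=7: ŷ = 2 + 6·7 = 44; e = 42 − 44 = -2
x=9: ŷ = 2 + 6·9 = 56; e = 60 − 56 = 4
x=10: ŷ = 2 + 6·10 = 62; e = 60 − 62 = -2
x=12: ŷ = 2 + 6·12 = 74; e = 75 − 74 = 1
x=13: ŷ = 2 + 6·13 = 80; e = 81 − 80 = 1
SSE = 9 + 25 + 4 + 16 + 4 + 1 + 1 = 60

SSE = 60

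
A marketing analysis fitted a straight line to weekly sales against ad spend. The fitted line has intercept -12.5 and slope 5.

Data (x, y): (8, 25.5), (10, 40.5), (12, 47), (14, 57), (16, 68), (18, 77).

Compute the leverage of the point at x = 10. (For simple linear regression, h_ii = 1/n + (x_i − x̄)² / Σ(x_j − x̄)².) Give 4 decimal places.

h = 0.2952

x̄ = (8 + 10 + 12 + 14 + 16 + 18)/6 = 13
Σ(x − x̄)² = 25 + 9 + 1 + 1 + 9 + 25 = 70
h = 1/6 + (-3)²/70 = 0.166667 + 0.128571 = 0.2952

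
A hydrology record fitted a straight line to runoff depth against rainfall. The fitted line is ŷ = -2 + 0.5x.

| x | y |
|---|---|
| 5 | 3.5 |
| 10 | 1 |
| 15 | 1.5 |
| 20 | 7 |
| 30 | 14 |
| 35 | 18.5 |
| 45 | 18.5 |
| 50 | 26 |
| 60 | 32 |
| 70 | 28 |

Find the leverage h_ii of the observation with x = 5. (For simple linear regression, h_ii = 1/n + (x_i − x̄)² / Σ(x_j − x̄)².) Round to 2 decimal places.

h = 0.29

x̄ = (5 + 10 + 15 + 20 + 30 + 35 + 45 + 50 + 60 + 70)/10 = 34
Σ(x − x̄)² = 841 + 576 + 361 + 196 + 16 + 1 + 121 + 256 + 676 + 1296 = 4340
h = 1/10 + (-29)²/4340 = 0.1 + 0.193779 = 0.29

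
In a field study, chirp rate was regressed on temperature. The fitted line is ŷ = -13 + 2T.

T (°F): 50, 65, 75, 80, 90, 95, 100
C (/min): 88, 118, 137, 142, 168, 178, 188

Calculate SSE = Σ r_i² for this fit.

SSE = 30

T=50: ŷ = -13 + 2·50 = 87; r = 88 − 87 = 1
T=65: ŷ = -13 + 2·65 = 117; r = 118 − 117 = 1
T=75: ŷ = -13 + 2·75 = 137; r = 137 − 137 = 0
T=80: ŷ = -13 + 2·80 = 147; r = 142 − 147 = -5
T=90: ŷ = -13 + 2·90 = 167; r = 168 − 167 = 1
T=95: ŷ = -13 + 2·95 = 177; r = 178 − 177 = 1
T=100: ŷ = -13 + 2·100 = 187; r = 188 − 187 = 1
SSE = 1 + 1 + 0 + 25 + 1 + 1 + 1 = 30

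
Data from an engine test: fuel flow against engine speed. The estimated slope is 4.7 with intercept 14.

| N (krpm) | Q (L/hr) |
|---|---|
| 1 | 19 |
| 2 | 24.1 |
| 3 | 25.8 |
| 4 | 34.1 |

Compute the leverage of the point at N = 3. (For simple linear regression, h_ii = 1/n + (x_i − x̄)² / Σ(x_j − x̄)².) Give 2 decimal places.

N̄ = (1 + 2 + 3 + 4)/4 = 2.5
Σ(N − N̄)² = 2.25 + 0.25 + 0.25 + 2.25 = 5
h = 1/4 + (0.5)²/5 = 0.25 + 0.05 = 0.30

h = 0.30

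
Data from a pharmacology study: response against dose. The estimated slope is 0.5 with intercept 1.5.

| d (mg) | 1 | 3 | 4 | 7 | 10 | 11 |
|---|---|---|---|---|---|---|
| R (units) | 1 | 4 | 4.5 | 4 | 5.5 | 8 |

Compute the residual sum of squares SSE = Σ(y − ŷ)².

d=1: ŷ = 1.5 + 0.5·1 = 2; e = 1 − 2 = -1
d=3: ŷ = 1.5 + 0.5·3 = 3; e = 4 − 3 = 1
d=4: ŷ = 1.5 + 0.5·4 = 3.5; e = 4.5 − 3.5 = 1
d=7: ŷ = 1.5 + 0.5·7 = 5; e = 4 − 5 = -1
d=10: ŷ = 1.5 + 0.5·10 = 6.5; e = 5.5 − 6.5 = -1
d=11: ŷ = 1.5 + 0.5·11 = 7; e = 8 − 7 = 1
SSE = 1 + 1 + 1 + 1 + 1 + 1 = 6

SSE = 6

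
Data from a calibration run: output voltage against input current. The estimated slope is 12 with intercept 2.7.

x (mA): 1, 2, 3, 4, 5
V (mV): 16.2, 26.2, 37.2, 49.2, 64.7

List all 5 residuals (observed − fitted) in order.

1.5, -0.5, -1.5, -1.5, 2

x=1: V̂ = 2.7 + 12·1 = 14.7; e = 16.2 − 14.7 = 1.5
x=2: V̂ = 2.7 + 12·2 = 26.7; e = 26.2 − 26.7 = -0.5
x=3: V̂ = 2.7 + 12·3 = 38.7; e = 37.2 − 38.7 = -1.5
x=4: V̂ = 2.7 + 12·4 = 50.7; e = 49.2 − 50.7 = -1.5
x=5: V̂ = 2.7 + 12·5 = 62.7; e = 64.7 − 62.7 = 2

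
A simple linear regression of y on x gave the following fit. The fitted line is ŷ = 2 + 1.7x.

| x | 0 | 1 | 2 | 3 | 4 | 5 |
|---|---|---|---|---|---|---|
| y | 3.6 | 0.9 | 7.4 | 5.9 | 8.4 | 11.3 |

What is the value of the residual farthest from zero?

e = -2.8

x=0: ŷ = 2 + 1.7·0 = 2; e = 3.6 − 2 = 1.6
x=1: ŷ = 2 + 1.7·1 = 3.7; e = 0.9 − 3.7 = -2.8
x=2: ŷ = 2 + 1.7·2 = 5.4; e = 7.4 − 5.4 = 2
x=3: ŷ = 2 + 1.7·3 = 7.1; e = 5.9 − 7.1 = -1.2
x=4: ŷ = 2 + 1.7·4 = 8.8; e = 8.4 − 8.8 = -0.4
x=5: ŷ = 2 + 1.7·5 = 10.5; e = 11.3 − 10.5 = 0.8
Largest |e| is 2.8 at x = 1, residual -2.8.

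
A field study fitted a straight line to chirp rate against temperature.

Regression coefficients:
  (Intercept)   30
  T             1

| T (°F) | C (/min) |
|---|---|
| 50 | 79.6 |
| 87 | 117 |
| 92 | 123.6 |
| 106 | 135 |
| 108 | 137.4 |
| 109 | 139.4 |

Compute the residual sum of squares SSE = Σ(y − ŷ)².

T=50: Ĉ = 30 + 50 = 80; e = 79.6 − 80 = -0.4
T=87: Ĉ = 30 + 87 = 117; e = 117 − 117 = 0
T=92: Ĉ = 30 + 92 = 122; e = 123.6 − 122 = 1.6
T=106: Ĉ = 30 + 106 = 136; e = 135 − 136 = -1
T=108: Ĉ = 30 + 108 = 138; e = 137.4 − 138 = -0.6
T=109: Ĉ = 30 + 109 = 139; e = 139.4 − 139 = 0.4
SSE = 0.16 + 0 + 2.56 + 1 + 0.36 + 0.16 = 4.24

SSE = 4.24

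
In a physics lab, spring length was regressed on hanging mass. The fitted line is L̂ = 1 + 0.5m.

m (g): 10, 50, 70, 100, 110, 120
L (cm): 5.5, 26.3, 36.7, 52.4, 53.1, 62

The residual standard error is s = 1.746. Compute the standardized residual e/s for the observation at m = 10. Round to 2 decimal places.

L̂ = 1 + 0.5·10 = 6
e = 5.5 − 6 = -0.5
e/s = -0.5 / 1.746 = -0.29

-0.29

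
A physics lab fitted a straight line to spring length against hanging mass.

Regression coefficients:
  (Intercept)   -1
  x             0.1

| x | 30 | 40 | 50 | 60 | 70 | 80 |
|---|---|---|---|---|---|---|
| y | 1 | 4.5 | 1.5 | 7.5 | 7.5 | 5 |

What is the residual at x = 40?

ŷ = -1 + 0.1·40 = 3
r = 4.5 − 3 = 1.5

r = 1.5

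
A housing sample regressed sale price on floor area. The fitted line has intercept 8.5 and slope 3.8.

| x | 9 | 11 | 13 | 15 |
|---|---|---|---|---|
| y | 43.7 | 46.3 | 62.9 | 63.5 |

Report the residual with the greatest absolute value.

e = 5

x=9: ŷ = 8.5 + 3.8·9 = 42.7; e = 43.7 − 42.7 = 1
x=11: ŷ = 8.5 + 3.8·11 = 50.3; e = 46.3 − 50.3 = -4
x=13: ŷ = 8.5 + 3.8·13 = 57.9; e = 62.9 − 57.9 = 5
x=15: ŷ = 8.5 + 3.8·15 = 65.5; e = 63.5 − 65.5 = -2
Largest |e| is 5 at x = 13, residual 5.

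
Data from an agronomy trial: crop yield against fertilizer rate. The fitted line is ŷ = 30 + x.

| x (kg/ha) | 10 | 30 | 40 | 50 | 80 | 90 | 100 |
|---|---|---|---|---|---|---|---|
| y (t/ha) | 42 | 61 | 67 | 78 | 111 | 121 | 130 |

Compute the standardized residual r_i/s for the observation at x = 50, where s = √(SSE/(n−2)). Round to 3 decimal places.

x=10: ŷ = 30 + 10 = 40; r = 42 − 40 = 2
x=30: ŷ = 30 + 30 = 60; r = 61 − 60 = 1
x=40: ŷ = 30 + 40 = 70; r = 67 − 70 = -3
x=50: ŷ = 30 + 50 = 80; r = 78 − 80 = -2
x=80: ŷ = 30 + 80 = 110; r = 111 − 110 = 1
x=90: ŷ = 30 + 90 = 120; r = 121 − 120 = 1
x=100: ŷ = 30 + 100 = 130; r = 130 − 130 = 0
SSE = 4 + 1 + 9 + 4 + 1 + 1 + 0 = 20
s = √(20/5) = 2
r/s = -2 / 2 = -1.000

-1.000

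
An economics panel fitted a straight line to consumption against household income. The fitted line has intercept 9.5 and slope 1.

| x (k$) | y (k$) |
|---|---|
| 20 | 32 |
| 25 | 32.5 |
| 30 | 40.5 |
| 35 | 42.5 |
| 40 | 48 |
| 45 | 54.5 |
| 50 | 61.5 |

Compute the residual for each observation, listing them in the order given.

x=20: ŷ = 9.5 + 20 = 29.5; r = 32 − 29.5 = 2.5
x=25: ŷ = 9.5 + 25 = 34.5; r = 32.5 − 34.5 = -2
x=30: ŷ = 9.5 + 30 = 39.5; r = 40.5 − 39.5 = 1
x=35: ŷ = 9.5 + 35 = 44.5; r = 42.5 − 44.5 = -2
x=40: ŷ = 9.5 + 40 = 49.5; r = 48 − 49.5 = -1.5
x=45: ŷ = 9.5 + 45 = 54.5; r = 54.5 − 54.5 = 0
x=50: ŷ = 9.5 + 50 = 59.5; r = 61.5 − 59.5 = 2

2.5, -2, 1, -2, -1.5, 0, 2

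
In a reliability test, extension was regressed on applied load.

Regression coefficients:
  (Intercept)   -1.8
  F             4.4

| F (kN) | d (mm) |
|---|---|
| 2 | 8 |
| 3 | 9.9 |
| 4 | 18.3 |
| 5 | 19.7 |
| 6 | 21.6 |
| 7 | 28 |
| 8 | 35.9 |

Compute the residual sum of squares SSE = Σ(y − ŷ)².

F=2: d̂ = -1.8 + 4.4·2 = 7; e = 8 − 7 = 1
F=3: d̂ = -1.8 + 4.4·3 = 11.4; e = 9.9 − 11.4 = -1.5
F=4: d̂ = -1.8 + 4.4·4 = 15.8; e = 18.3 − 15.8 = 2.5
F=5: d̂ = -1.8 + 4.4·5 = 20.2; e = 19.7 − 20.2 = -0.5
F=6: d̂ = -1.8 + 4.4·6 = 24.6; e = 21.6 − 24.6 = -3
F=7: d̂ = -1.8 + 4.4·7 = 29; e = 28 − 29 = -1
F=8: d̂ = -1.8 + 4.4·8 = 33.4; e = 35.9 − 33.4 = 2.5
SSE = 1 + 2.25 + 6.25 + 0.25 + 9 + 1 + 6.25 = 26

SSE = 26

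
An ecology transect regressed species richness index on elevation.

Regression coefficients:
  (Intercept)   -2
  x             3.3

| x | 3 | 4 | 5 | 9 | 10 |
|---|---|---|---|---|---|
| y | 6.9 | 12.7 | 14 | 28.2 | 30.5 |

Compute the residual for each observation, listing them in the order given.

-1, 1.5, -0.5, 0.5, -0.5

x=3: ŷ = -2 + 3.3·3 = 7.9; e = 6.9 − 7.9 = -1
x=4: ŷ = -2 + 3.3·4 = 11.2; e = 12.7 − 11.2 = 1.5
x=5: ŷ = -2 + 3.3·5 = 14.5; e = 14 − 14.5 = -0.5
x=9: ŷ = -2 + 3.3·9 = 27.7; e = 28.2 − 27.7 = 0.5
x=10: ŷ = -2 + 3.3·10 = 31; e = 30.5 − 31 = -0.5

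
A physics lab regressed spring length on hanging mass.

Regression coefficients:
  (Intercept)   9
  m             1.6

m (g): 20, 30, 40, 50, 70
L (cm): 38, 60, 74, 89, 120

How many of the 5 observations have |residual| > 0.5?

m=20: ŷ = 9 + 1.6·20 = 41; r = 38 − 41 = -3
m=30: ŷ = 9 + 1.6·30 = 57; r = 60 − 57 = 3
m=40: ŷ = 9 + 1.6·40 = 73; r = 74 − 73 = 1
m=50: ŷ = 9 + 1.6·50 = 89; r = 89 − 89 = 0
m=70: ŷ = 9 + 1.6·70 = 121; r = 120 − 121 = -1
|r| > 0.5: m=20 (|r|=3), m=30 (|r|=3), m=40 (|r|=1), m=70 (|r|=1) → 4

4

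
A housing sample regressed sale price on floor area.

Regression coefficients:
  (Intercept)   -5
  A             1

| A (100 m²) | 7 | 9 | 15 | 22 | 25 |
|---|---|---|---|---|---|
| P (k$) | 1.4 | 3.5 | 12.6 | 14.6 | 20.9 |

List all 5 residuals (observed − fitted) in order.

-0.6, -0.5, 2.6, -2.4, 0.9

A=7: ŷ = -5 + 7 = 2; e = 1.4 − 2 = -0.6
A=9: ŷ = -5 + 9 = 4; e = 3.5 − 4 = -0.5
A=15: ŷ = -5 + 15 = 10; e = 12.6 − 10 = 2.6
A=22: ŷ = -5 + 22 = 17; e = 14.6 − 17 = -2.4
A=25: ŷ = -5 + 25 = 20; e = 20.9 − 20 = 0.9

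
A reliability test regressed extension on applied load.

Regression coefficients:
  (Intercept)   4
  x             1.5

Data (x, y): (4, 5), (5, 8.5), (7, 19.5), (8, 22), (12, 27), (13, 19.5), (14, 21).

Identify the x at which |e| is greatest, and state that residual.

x = 8, e = 6

x=4: ŷ = 4 + 1.5·4 = 10; e = 5 − 10 = -5
x=5: ŷ = 4 + 1.5·5 = 11.5; e = 8.5 − 11.5 = -3
x=7: ŷ = 4 + 1.5·7 = 14.5; e = 19.5 − 14.5 = 5
x=8: ŷ = 4 + 1.5·8 = 16; e = 22 − 16 = 6
x=12: ŷ = 4 + 1.5·12 = 22; e = 27 − 22 = 5
x=13: ŷ = 4 + 1.5·13 = 23.5; e = 19.5 − 23.5 = -4
x=14: ŷ = 4 + 1.5·14 = 25; e = 21 − 25 = -4
Largest |e| is 6 at x = 8, residual 6.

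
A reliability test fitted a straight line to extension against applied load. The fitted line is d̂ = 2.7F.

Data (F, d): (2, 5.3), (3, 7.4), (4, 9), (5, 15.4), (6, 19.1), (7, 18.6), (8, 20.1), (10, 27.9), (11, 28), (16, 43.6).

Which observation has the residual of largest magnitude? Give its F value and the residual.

F = 6, e = 2.9

F=2: d̂ = 2.7·2 = 5.4; e = 5.3 − 5.4 = -0.1
F=3: d̂ = 2.7·3 = 8.1; e = 7.4 − 8.1 = -0.7
F=4: d̂ = 2.7·4 = 10.8; e = 9 − 10.8 = -1.8
F=5: d̂ = 2.7·5 = 13.5; e = 15.4 − 13.5 = 1.9
F=6: d̂ = 2.7·6 = 16.2; e = 19.1 − 16.2 = 2.9
F=7: d̂ = 2.7·7 = 18.9; e = 18.6 − 18.9 = -0.3
F=8: d̂ = 2.7·8 = 21.6; e = 20.1 − 21.6 = -1.5
F=10: d̂ = 2.7·10 = 27; e = 27.9 − 27 = 0.9
F=11: d̂ = 2.7·11 = 29.7; e = 28 − 29.7 = -1.7
F=16: d̂ = 2.7·16 = 43.2; e = 43.6 − 43.2 = 0.4
Largest |e| is 2.9 at F = 6, residual 2.9.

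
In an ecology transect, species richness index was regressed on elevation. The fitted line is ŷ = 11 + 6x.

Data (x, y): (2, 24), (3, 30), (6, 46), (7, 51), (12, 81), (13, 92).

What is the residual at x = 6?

r = -1

ŷ = 11 + 6·6 = 47
r = 46 − 47 = -1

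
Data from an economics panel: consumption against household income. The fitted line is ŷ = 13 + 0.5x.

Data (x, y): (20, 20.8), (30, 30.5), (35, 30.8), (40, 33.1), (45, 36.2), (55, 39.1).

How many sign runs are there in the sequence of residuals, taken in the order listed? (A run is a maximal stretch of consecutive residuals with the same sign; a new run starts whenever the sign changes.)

3 runs

x=20: ŷ = 13 + 0.5·20 = 23; r = 20.8 − 23 = -2.2
x=30: ŷ = 13 + 0.5·30 = 28; r = 30.5 − 28 = 2.5
x=35: ŷ = 13 + 0.5·35 = 30.5; r = 30.8 − 30.5 = 0.3
x=40: ŷ = 13 + 0.5·40 = 33; r = 33.1 − 33 = 0.1
x=45: ŷ = 13 + 0.5·45 = 35.5; r = 36.2 − 35.5 = 0.7
x=55: ŷ = 13 + 0.5·55 = 40.5; r = 39.1 − 40.5 = -1.4
Signs: − + + + + −
Runs: −×1, +×4, −×1 → 3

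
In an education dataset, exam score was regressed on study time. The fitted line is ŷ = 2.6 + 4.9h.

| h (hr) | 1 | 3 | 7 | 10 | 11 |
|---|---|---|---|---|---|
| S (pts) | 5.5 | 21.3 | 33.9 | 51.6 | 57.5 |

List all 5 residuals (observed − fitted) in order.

-2, 4, -3, 0, 1

h=1: ŷ = 2.6 + 4.9·1 = 7.5; e = 5.5 − 7.5 = -2
h=3: ŷ = 2.6 + 4.9·3 = 17.3; e = 21.3 − 17.3 = 4
h=7: ŷ = 2.6 + 4.9·7 = 36.9; e = 33.9 − 36.9 = -3
h=10: ŷ = 2.6 + 4.9·10 = 51.6; e = 51.6 − 51.6 = 0
h=11: ŷ = 2.6 + 4.9·11 = 56.5; e = 57.5 − 56.5 = 1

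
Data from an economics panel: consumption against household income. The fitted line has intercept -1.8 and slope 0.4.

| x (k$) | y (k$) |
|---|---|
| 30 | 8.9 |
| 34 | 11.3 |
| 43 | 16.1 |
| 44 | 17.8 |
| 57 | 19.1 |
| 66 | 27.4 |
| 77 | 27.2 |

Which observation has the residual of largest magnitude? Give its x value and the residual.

x = 66, e = 2.8

x=30: ŷ = -1.8 + 0.4·30 = 10.2; e = 8.9 − 10.2 = -1.3
x=34: ŷ = -1.8 + 0.4·34 = 11.8; e = 11.3 − 11.8 = -0.5
x=43: ŷ = -1.8 + 0.4·43 = 15.4; e = 16.1 − 15.4 = 0.7
x=44: ŷ = -1.8 + 0.4·44 = 15.8; e = 17.8 − 15.8 = 2
x=57: ŷ = -1.8 + 0.4·57 = 21; e = 19.1 − 21 = -1.9
x=66: ŷ = -1.8 + 0.4·66 = 24.6; e = 27.4 − 24.6 = 2.8
x=77: ŷ = -1.8 + 0.4·77 = 29; e = 27.2 − 29 = -1.8
Largest |e| is 2.8 at x = 66, residual 2.8.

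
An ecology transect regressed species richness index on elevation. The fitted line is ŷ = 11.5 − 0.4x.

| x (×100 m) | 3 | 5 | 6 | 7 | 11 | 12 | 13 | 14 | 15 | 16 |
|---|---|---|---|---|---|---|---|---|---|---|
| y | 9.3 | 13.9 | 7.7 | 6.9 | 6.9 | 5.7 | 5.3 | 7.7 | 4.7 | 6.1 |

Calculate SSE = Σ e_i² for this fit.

SSE = 32.48

x=3: ŷ = 11.5 − 0.4·3 = 10.3; e = 9.3 − 10.3 = -1
x=5: ŷ = 11.5 − 0.4·5 = 9.5; e = 13.9 − 9.5 = 4.4
x=6: ŷ = 11.5 − 0.4·6 = 9.1; e = 7.7 − 9.1 = -1.4
x=7: ŷ = 11.5 − 0.4·7 = 8.7; e = 6.9 − 8.7 = -1.8
x=11: ŷ = 11.5 − 0.4·11 = 7.1; e = 6.9 − 7.1 = -0.2
x=12: ŷ = 11.5 − 0.4·12 = 6.7; e = 5.7 − 6.7 = -1
x=13: ŷ = 11.5 − 0.4·13 = 6.3; e = 5.3 − 6.3 = -1
x=14: ŷ = 11.5 − 0.4·14 = 5.9; e = 7.7 − 5.9 = 1.8
x=15: ŷ = 11.5 − 0.4·15 = 5.5; e = 4.7 − 5.5 = -0.8
x=16: ŷ = 11.5 − 0.4·16 = 5.1; e = 6.1 − 5.1 = 1
SSE = 1 + 19.36 + 1.96 + 3.24 + 0.04 + 1 + 1 + 3.24 + 0.64 + 1 = 32.48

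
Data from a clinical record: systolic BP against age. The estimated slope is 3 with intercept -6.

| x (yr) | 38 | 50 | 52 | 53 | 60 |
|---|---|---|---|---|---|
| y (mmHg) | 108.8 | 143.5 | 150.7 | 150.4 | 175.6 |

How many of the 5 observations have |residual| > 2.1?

x=38: ŷ = -6 + 3·38 = 108; e = 108.8 − 108 = 0.8
x=50: ŷ = -6 + 3·50 = 144; e = 143.5 − 144 = -0.5
x=52: ŷ = -6 + 3·52 = 150; e = 150.7 − 150 = 0.7
x=53: ŷ = -6 + 3·53 = 153; e = 150.4 − 153 = -2.6
x=60: ŷ = -6 + 3·60 = 174; e = 175.6 − 174 = 1.6
|e| > 2.1: x=53 (|e|=2.6) → 1

1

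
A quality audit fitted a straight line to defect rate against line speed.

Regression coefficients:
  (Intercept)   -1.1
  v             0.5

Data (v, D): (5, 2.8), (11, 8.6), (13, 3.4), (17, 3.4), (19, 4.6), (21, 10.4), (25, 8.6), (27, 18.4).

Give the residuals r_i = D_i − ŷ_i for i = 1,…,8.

v=5: ŷ = -1.1 + 0.5·5 = 1.4; r = 2.8 − 1.4 = 1.4
v=11: ŷ = -1.1 + 0.5·11 = 4.4; r = 8.6 − 4.4 = 4.2
v=13: ŷ = -1.1 + 0.5·13 = 5.4; r = 3.4 − 5.4 = -2
v=17: ŷ = -1.1 + 0.5·17 = 7.4; r = 3.4 − 7.4 = -4
v=19: ŷ = -1.1 + 0.5·19 = 8.4; r = 4.6 − 8.4 = -3.8
v=21: ŷ = -1.1 + 0.5·21 = 9.4; r = 10.4 − 9.4 = 1
v=25: ŷ = -1.1 + 0.5·25 = 11.4; r = 8.6 − 11.4 = -2.8
v=27: ŷ = -1.1 + 0.5·27 = 12.4; r = 18.4 − 12.4 = 6

1.4, 4.2, -2, -4, -3.8, 1, -2.8, 6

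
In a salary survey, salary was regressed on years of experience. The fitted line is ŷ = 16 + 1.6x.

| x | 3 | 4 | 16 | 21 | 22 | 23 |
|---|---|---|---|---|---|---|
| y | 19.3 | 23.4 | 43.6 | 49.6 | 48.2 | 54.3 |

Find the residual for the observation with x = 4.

ŷ = 16 + 1.6·4 = 22.4
e = 23.4 − 22.4 = 1

e = 1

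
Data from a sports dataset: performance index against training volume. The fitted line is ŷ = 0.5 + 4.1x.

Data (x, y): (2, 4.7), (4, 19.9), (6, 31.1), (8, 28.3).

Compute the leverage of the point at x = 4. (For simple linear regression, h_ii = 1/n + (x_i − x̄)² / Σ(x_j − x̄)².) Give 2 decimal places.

x̄ = (2 + 4 + 6 + 8)/4 = 5
Σ(x − x̄)² = 9 + 1 + 1 + 9 = 20
h = 1/4 + (-1)²/20 = 0.25 + 0.05 = 0.30

h = 0.30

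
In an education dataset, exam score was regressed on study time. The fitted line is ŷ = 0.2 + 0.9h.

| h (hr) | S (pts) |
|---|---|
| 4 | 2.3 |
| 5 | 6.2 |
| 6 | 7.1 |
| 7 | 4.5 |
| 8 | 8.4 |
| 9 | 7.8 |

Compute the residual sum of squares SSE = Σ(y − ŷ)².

SSE = 12

h=4: ŷ = 0.2 + 0.9·4 = 3.8; r = 2.3 − 3.8 = -1.5
h=5: ŷ = 0.2 + 0.9·5 = 4.7; r = 6.2 − 4.7 = 1.5
h=6: ŷ = 0.2 + 0.9·6 = 5.6; r = 7.1 − 5.6 = 1.5
h=7: ŷ = 0.2 + 0.9·7 = 6.5; r = 4.5 − 6.5 = -2
h=8: ŷ = 0.2 + 0.9·8 = 7.4; r = 8.4 − 7.4 = 1
h=9: ŷ = 0.2 + 0.9·9 = 8.3; r = 7.8 − 8.3 = -0.5
SSE = 2.25 + 2.25 + 2.25 + 4 + 1 + 0.25 = 12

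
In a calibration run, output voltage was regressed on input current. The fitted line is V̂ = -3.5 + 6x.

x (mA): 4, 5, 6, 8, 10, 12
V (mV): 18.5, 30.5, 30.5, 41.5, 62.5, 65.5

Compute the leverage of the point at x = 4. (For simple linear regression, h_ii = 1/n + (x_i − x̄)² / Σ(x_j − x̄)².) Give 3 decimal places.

x̄ = (4 + 5 + 6 + 8 + 10 + 12)/6 = 7.5
Σ(x − x̄)² = 12.25 + 6.25 + 2.25 + 0.25 + 6.25 + 20.25 = 47.5
h = 1/6 + (-3.5)²/47.5 = 0.166667 + 0.257895 = 0.425

h = 0.425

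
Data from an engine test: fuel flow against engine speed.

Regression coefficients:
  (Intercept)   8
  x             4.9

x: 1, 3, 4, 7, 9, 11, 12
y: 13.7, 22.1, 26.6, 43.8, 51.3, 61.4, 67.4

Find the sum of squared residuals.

x=1: ŷ = 8 + 4.9·1 = 12.9; e = 13.7 − 12.9 = 0.8
x=3: ŷ = 8 + 4.9·3 = 22.7; e = 22.1 − 22.7 = -0.6
x=4: ŷ = 8 + 4.9·4 = 27.6; e = 26.6 − 27.6 = -1
x=7: ŷ = 8 + 4.9·7 = 42.3; e = 43.8 − 42.3 = 1.5
x=9: ŷ = 8 + 4.9·9 = 52.1; e = 51.3 − 52.1 = -0.8
x=11: ŷ = 8 + 4.9·11 = 61.9; e = 61.4 − 61.9 = -0.5
x=12: ŷ = 8 + 4.9·12 = 66.8; e = 67.4 − 66.8 = 0.6
SSE = 0.64 + 0.36 + 1 + 2.25 + 0.64 + 0.25 + 0.36 = 5.5

SSE = 5.5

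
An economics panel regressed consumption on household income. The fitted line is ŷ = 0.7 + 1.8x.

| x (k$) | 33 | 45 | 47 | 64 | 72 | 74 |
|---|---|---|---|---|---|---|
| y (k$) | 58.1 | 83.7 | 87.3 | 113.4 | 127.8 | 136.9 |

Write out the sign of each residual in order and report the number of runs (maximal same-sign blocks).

x=33: ŷ = 0.7 + 1.8·33 = 60.1; e = 58.1 − 60.1 = -2
x=45: ŷ = 0.7 + 1.8·45 = 81.7; e = 83.7 − 81.7 = 2
x=47: ŷ = 0.7 + 1.8·47 = 85.3; e = 87.3 − 85.3 = 2
x=64: ŷ = 0.7 + 1.8·64 = 115.9; e = 113.4 − 115.9 = -2.5
x=72: ŷ = 0.7 + 1.8·72 = 130.3; e = 127.8 − 130.3 = -2.5
x=74: ŷ = 0.7 + 1.8·74 = 133.9; e = 136.9 − 133.9 = 3
Signs: − + + − − +
Runs: −×1, +×2, −×2, +×1 → 4

4 runs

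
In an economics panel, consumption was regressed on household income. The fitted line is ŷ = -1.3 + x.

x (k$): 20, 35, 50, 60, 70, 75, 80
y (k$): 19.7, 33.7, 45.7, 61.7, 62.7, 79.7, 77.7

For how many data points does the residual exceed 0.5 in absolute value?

x=20: ŷ = -1.3 + 20 = 18.7; e = 19.7 − 18.7 = 1
x=35: ŷ = -1.3 + 35 = 33.7; e = 33.7 − 33.7 = 0
x=50: ŷ = -1.3 + 50 = 48.7; e = 45.7 − 48.7 = -3
x=60: ŷ = -1.3 + 60 = 58.7; e = 61.7 − 58.7 = 3
x=70: ŷ = -1.3 + 70 = 68.7; e = 62.7 − 68.7 = -6
x=75: ŷ = -1.3 + 75 = 73.7; e = 79.7 − 73.7 = 6
x=80: ŷ = -1.3 + 80 = 78.7; e = 77.7 − 78.7 = -1
|e| > 0.5: x=20 (|e|=1), x=50 (|e|=3), x=60 (|e|=3), x=70 (|e|=6), x=75 (|e|=6), x=80 (|e|=1) → 6

6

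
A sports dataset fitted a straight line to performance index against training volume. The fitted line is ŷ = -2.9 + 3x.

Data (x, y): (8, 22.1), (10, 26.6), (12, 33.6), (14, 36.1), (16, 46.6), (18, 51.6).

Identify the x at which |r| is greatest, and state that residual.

x=8: ŷ = -2.9 + 3·8 = 21.1; r = 22.1 − 21.1 = 1
x=10: ŷ = -2.9 + 3·10 = 27.1; r = 26.6 − 27.1 = -0.5
x=12: ŷ = -2.9 + 3·12 = 33.1; r = 33.6 − 33.1 = 0.5
x=14: ŷ = -2.9 + 3·14 = 39.1; r = 36.1 − 39.1 = -3
x=16: ŷ = -2.9 + 3·16 = 45.1; r = 46.6 − 45.1 = 1.5
x=18: ŷ = -2.9 + 3·18 = 51.1; r = 51.6 − 51.1 = 0.5
Largest |r| is 3 at x = 14, residual -3.

x = 14, r = -3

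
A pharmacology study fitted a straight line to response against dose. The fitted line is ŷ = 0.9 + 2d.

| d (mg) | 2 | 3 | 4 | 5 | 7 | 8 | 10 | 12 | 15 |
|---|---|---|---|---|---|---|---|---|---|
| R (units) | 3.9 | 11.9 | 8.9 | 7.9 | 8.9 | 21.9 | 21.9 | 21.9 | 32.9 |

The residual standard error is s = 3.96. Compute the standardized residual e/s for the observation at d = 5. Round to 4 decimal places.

ŷ = 0.9 + 2·5 = 10.9
e = 7.9 − 10.9 = -3
e/s = -3 / 3.96 = -0.7576

-0.7576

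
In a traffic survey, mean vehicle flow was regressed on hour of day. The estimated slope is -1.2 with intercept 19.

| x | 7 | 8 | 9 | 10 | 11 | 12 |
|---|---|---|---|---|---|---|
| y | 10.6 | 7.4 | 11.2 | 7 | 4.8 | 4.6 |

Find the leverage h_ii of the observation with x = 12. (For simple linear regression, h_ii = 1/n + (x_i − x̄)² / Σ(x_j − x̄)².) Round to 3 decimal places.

h = 0.524

x̄ = (7 + 8 + 9 + 10 + 11 + 12)/6 = 9.5
Σ(x − x̄)² = 6.25 + 2.25 + 0.25 + 0.25 + 2.25 + 6.25 = 17.5
h = 1/6 + (2.5)²/17.5 = 0.166667 + 0.357143 = 0.524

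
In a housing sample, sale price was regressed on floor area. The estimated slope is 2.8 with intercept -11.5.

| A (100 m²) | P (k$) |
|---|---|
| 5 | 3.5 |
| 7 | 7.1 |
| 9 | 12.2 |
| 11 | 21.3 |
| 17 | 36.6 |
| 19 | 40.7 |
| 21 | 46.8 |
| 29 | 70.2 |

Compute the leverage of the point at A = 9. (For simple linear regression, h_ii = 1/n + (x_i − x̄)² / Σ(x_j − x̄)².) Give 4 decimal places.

h = 0.1957

Ā = (5 + 7 + 9 + 11 + 17 + 19 + 21 + 29)/8 = 14.75
Σ(A − Ā)² = 95.0625 + 60.0625 + 33.0625 + 14.0625 + 5.0625 + 18.0625 + 39.0625 + 203.062 = 467.5
h = 1/8 + (-5.75)²/467.5 = 0.125 + 0.0707219 = 0.1957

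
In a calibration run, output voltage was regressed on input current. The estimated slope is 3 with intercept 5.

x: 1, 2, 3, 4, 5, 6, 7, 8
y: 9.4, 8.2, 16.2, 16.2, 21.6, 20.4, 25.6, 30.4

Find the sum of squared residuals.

x=1: ŷ = 5 + 3·1 = 8; e = 9.4 − 8 = 1.4
x=2: ŷ = 5 + 3·2 = 11; e = 8.2 − 11 = -2.8
x=3: ŷ = 5 + 3·3 = 14; e = 16.2 − 14 = 2.2
x=4: ŷ = 5 + 3·4 = 17; e = 16.2 − 17 = -0.8
x=5: ŷ = 5 + 3·5 = 20; e = 21.6 − 20 = 1.6
x=6: ŷ = 5 + 3·6 = 23; e = 20.4 − 23 = -2.6
x=7: ŷ = 5 + 3·7 = 26; e = 25.6 − 26 = -0.4
x=8: ŷ = 5 + 3·8 = 29; e = 30.4 − 29 = 1.4
SSE = 1.96 + 7.84 + 4.84 + 0.64 + 2.56 + 6.76 + 0.16 + 1.96 = 26.72

SSE = 26.72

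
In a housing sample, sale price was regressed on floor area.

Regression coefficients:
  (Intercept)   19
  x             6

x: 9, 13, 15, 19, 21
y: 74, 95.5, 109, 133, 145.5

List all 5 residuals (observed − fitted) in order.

1, -1.5, 0, 0, 0.5

x=9: ŷ = 19 + 6·9 = 73; r = 74 − 73 = 1
x=13: ŷ = 19 + 6·13 = 97; r = 95.5 − 97 = -1.5
x=15: ŷ = 19 + 6·15 = 109; r = 109 − 109 = 0
x=19: ŷ = 19 + 6·19 = 133; r = 133 − 133 = 0
x=21: ŷ = 19 + 6·21 = 145; r = 145.5 − 145 = 0.5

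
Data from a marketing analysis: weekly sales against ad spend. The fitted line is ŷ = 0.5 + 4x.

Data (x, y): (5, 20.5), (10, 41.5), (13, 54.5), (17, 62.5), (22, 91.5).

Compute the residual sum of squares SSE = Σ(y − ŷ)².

x=5: ŷ = 0.5 + 4·5 = 20.5; e = 20.5 − 20.5 = 0
x=10: ŷ = 0.5 + 4·10 = 40.5; e = 41.5 − 40.5 = 1
x=13: ŷ = 0.5 + 4·13 = 52.5; e = 54.5 − 52.5 = 2
x=17: ŷ = 0.5 + 4·17 = 68.5; e = 62.5 − 68.5 = -6
x=22: ŷ = 0.5 + 4·22 = 88.5; e = 91.5 − 88.5 = 3
SSE = 0 + 1 + 4 + 36 + 9 = 50

SSE = 50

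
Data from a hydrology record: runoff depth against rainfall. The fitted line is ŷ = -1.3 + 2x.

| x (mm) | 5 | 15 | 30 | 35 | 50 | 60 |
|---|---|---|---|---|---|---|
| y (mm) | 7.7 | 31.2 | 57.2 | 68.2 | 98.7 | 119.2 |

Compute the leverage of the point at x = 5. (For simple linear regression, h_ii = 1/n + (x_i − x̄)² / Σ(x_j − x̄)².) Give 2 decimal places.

h = 0.52

x̄ = (5 + 15 + 30 + 35 + 50 + 60)/6 = 32.5
Σ(x − x̄)² = 756.25 + 306.25 + 6.25 + 6.25 + 306.25 + 756.25 = 2137.5
h = 1/6 + (-27.5)²/2137.5 = 0.166667 + 0.353801 = 0.52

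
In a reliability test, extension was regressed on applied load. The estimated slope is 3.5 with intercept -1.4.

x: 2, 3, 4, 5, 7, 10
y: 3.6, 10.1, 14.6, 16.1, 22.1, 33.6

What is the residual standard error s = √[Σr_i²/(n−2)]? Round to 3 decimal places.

x=2: ŷ = -1.4 + 3.5·2 = 5.6; r = 3.6 − 5.6 = -2
x=3: ŷ = -1.4 + 3.5·3 = 9.1; r = 10.1 − 9.1 = 1
x=4: ŷ = -1.4 + 3.5·4 = 12.6; r = 14.6 − 12.6 = 2
x=5: ŷ = -1.4 + 3.5·5 = 16.1; r = 16.1 − 16.1 = 0
x=7: ŷ = -1.4 + 3.5·7 = 23.1; r = 22.1 − 23.1 = -1
x=10: ŷ = -1.4 + 3.5·10 = 33.6; r = 33.6 − 33.6 = 0
SSE = 4 + 1 + 4 + 0 + 1 + 0 = 10
s = √(10/4) = √2.5 ≈ 1.581

s = 1.581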